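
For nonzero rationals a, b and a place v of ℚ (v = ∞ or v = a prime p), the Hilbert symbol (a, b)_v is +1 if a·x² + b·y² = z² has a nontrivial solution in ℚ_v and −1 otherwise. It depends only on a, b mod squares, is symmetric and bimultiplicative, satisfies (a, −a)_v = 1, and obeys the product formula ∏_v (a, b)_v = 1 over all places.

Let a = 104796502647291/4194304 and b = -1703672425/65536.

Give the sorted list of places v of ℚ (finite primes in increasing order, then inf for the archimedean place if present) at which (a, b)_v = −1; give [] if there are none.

(a, b) ≡ (1554371, -1390753) mod (ℚ^×)²; places V = {2, 3, 5, 7, 13, 17, 19, 23, 29, 31, ∞}.
(a,b)_7: α=3, u≡6; β=3, v≡4 (mod 7); (6|7)=-1, (4|7)=+1; sign (−1)^1·-1^3·+1^3 = +1.
(a,b)_3: α=2, u≡2; β=0, v≡2 (mod 3); (2|3)=-1, (2|3)=-1; sign (−1)^0·-1^0·-1^2 = +1.
(a,b)_5: α=0, u≡4; β=2, v≡3 (mod 5); (4|5)=+1, (3|5)=-1; sign (−1)^0·+1^2·-1^0 = +1.
(a,b)_∞: sgn(1554371)=+, sgn(-1390753)=−, so +1.
(a,b)_19: α=1, u≡15; β=0, v≡1 (mod 19); (15|19)=-1, (1|19)=+1; sign (−1)^0·-1^0·+1^1 = +1.
(a,b)_31: α=1, u≡25; β=1, v≡14 (mod 31); (25|31)=+1, (14|31)=+1; sign (−1)^1·+1^1·+1^1 = -1.
(a,b)_29: α=1, u≡5; β=1, v≡6 (mod 29); (5|29)=+1, (6|29)=+1; sign (−1)^0·+1^1·+1^1 = +1.
(a,b)_2: α=-22, β=-16; u≡3, v≡7 (mod 8); ε(u)ε(v)=1·1, αω(v)=-22·0, βω(u)=-16·1; sum ≡ 1  ⇒  -1.
(a,b)_13: α=1, u≡2; β=1, v≡9 (mod 13); (2|13)=-1, (9|13)=+1; sign (−1)^0·-1^1·+1^1 = -1.
(a,b)_17: α=2, u≡5; β=1, v≡12 (mod 17); (5|17)=-1, (12|17)=-1; sign (−1)^0·-1^1·-1^2 = -1.
(a,b)_23: α=2, u≡2; β=0, v≡15 (mod 23); (2|23)=+1, (15|23)=-1; sign (−1)^0·+1^0·-1^2 = +1.
Ram(1554371, -1390753) = {2, 13, 17, 31}; no ℚ_2-point on the conic.

[2, 13, 17, 31]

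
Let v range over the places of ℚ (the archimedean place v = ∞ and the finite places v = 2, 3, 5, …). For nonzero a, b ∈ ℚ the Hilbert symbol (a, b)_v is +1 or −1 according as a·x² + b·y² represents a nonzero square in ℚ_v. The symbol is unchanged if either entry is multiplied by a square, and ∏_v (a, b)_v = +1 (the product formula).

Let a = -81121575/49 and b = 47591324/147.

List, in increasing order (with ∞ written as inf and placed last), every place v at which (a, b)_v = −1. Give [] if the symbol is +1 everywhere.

Mod squares: a ≡ -3244863, b ≡ 35693493. Check v ∈ {∞, 2, 3, 5, 7, 11, 23, 31, 37, 41}.
v=∞: -3244863 < 0 and 35693493 > 0  ⇒  (a,b)_∞ = +1.
v=7: a=7^-2·(≡4), b=7^-2·(≡6) mod 7; (4|7)=+1, (6|7)=-1; (−1)^{-2·-2·3}·(+1)^-2·(-1)^-2 = +1.
v=2: v_2(a)=0, v_2(b)=2; units ≡ 1, 5 (mod 8); ε·ε+αω+βω = 0·0+0·1+2·0 ≡ 0  ⇒  (a,b)_2 = +1.
v=3: a=3^1·(≡2), b=3^-1·(≡2) mod 3; (2|3)=-1, (2|3)=-1; (−1)^{1·-1·1}·(-1)^-1·(-1)^1 = -1.
v=37: a=37^1·(≡9), b=37^1·(≡16) mod 37; (9|37)=+1, (16|37)=+1; (−1)^{1·1·18}·(+1)^1·(+1)^1 = +1.
v=11: a=11^0·(≡3), b=11^1·(≡2) mod 11; (3|11)=+1, (2|11)=-1; (−1)^{0·1·5}·(+1)^1·(-1)^0 = +1.
v=5: a=5^2·(≡3), b=5^0·(≡2) mod 5; (3|5)=-1, (2|5)=-1; (−1)^{2·0·2}·(-1)^0·(-1)^2 = +1.
v=41: a=41^1·(≡26), b=41^1·(≡33) mod 41; (26|41)=-1, (33|41)=+1; (−1)^{1·1·20}·(-1)^1·(+1)^1 = -1.
v=23: a=23^1·(≡16), b=23^1·(≡12) mod 23; (16|23)=+1, (12|23)=+1; (−1)^{1·1·11}·(+1)^1·(+1)^1 = -1.
v=31: a=31^1·(≡16), b=31^1·(≡5) mod 31; (16|31)=+1, (5|31)=+1; (−1)^{1·1·15}·(+1)^1·(+1)^1 = -1.
Ram(-3244863, 35693493) = {3, 23, 31, 41}; no ℚ_3-point on the conic.

[3, 23, 31, 41]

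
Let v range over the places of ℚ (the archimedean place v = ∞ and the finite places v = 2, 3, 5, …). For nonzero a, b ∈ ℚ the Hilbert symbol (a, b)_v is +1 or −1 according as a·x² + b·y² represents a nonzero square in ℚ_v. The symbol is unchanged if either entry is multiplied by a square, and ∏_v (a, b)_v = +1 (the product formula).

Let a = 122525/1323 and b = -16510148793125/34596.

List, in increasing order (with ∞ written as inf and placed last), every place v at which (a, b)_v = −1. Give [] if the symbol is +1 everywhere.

[2, 29]

Mod squares: a ≡ 87, b ≡ -221. Check v ∈ {∞, 2, 3, 5, 7, 13, 17, 29, 31}.
v=17: a=17^0·(≡15), b=17^1·(≡4) mod 17; (15|17)=+1, (4|17)=+1; (−1)^{0·1·8}·(+1)^1·(+1)^0 = +1.
v=3: a=3^-3·(≡2), b=3^-2·(≡1) mod 3; (2|3)=-1, (1|3)=+1; (−1)^{-3·-2·1}·(-1)^-2·(+1)^-3 = +1.
v=31: a=31^0·(≡8), b=31^-2·(≡3) mod 31; (8|31)=+1, (3|31)=-1; (−1)^{0·-2·15}·(+1)^-2·(-1)^0 = +1.
v=7: a=7^-2·(≡3), b=7^0·(≡3) mod 7; (3|7)=-1, (3|7)=-1; (−1)^{-2·0·3}·(-1)^0·(-1)^-2 = +1.
v=5: a=5^2·(≡2), b=5^4·(≡1) mod 5; (2|5)=-1, (1|5)=+1; (−1)^{2·4·2}·(-1)^4·(+1)^2 = +1.
v=2: v_2(a)=0, v_2(b)=-2; units ≡ 7, 3 (mod 8); ε·ε+αω+βω = 1·1+0·1+-2·0 ≡ 1  ⇒  (a,b)_2 = -1.
v=13: a=13^2·(≡1), b=13^3·(≡9) mod 13; (1|13)=+1, (9|13)=+1; (−1)^{2·3·6}·(+1)^3·(+1)^2 = +1.
v=∞: 87 > 0 and -221 < 0  ⇒  (a,b)_∞ = +1.
v=29: a=29^1·(≡14), b=29^4·(≡10) mod 29; (14|29)=-1, (10|29)=-1; (−1)^{1·4·14}·(-1)^4·(-1)^1 = -1.
|Ram(87, -221)| = 2, even; anisotropic at {2, 29}.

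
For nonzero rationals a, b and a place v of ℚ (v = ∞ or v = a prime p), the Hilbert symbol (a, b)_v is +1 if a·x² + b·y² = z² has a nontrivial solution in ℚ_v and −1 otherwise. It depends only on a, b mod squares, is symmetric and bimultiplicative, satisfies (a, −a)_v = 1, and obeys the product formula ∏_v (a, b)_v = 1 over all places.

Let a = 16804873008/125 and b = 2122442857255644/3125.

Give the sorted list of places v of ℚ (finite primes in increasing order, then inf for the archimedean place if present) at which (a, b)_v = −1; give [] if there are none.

[2, 5]

(a, b) ≡ (15, 1155) mod (ℚ^×)²; places V = {2, 3, 5, 7, 11, ∞}.
(a,b)_11: α=2, u≡5; β=3, v≡10 (mod 11); (5|11)=+1, (10|11)=-1; sign (−1)^0·+1^3·-1^2 = +1.
(a,b)_∞: sgn(15)=+, sgn(1155)=+, so +1.
(a,b)_7: α=2, u≡1; β=3, v≡4 (mod 7); (1|7)=+1, (4|7)=+1; sign (−1)^0·+1^3·+1^2 = +1.
(a,b)_3: α=11, u≡2; β=19, v≡1 (mod 3); (2|3)=-1, (1|3)=+1; sign (−1)^1·-1^19·+1^11 = +1.
(a,b)_2: α=4, β=2; u≡7, v≡3 (mod 8); ε(u)ε(v)=1·1, αω(v)=4·1, βω(u)=2·0; sum ≡ 1  ⇒  -1.
(a,b)_5: α=-3, u≡3; β=-5, v≡4 (mod 5); (3|5)=-1, (4|5)=+1; sign (−1)^0·-1^-5·+1^-3 = -1.
Ram(15, 1155) = {2, 5}; no ℚ_2-point on the conic.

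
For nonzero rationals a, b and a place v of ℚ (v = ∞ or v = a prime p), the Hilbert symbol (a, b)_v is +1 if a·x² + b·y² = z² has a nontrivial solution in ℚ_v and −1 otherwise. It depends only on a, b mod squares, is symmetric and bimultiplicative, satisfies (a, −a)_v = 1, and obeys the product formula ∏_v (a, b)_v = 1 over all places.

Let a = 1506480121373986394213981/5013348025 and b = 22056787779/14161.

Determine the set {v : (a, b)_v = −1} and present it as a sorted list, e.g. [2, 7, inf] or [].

[3, 29, 43, 47]

(a, b) ≡ (29, 78819) mod (ℚ^×)²; places V = {2, 3, 5, 7, 13, 17, 23, 29, 31, 43, 47, ∞}.
(a,b)_5: α=-2, u≡1; β=0, v≡4 (mod 5); (1|5)=+1, (4|5)=+1; sign (−1)^0·+1^0·+1^-2 = +1.
(a,b)_7: α=-4, u≡2; β=-2, v≡6 (mod 7); (2|7)=+1, (6|7)=-1; sign (−1)^0·+1^-2·-1^-4 = +1.
(a,b)_43: α=2, u≡5; β=1, v≡28 (mod 43); (5|43)=-1, (28|43)=-1; sign (−1)^0·-1^1·-1^2 = -1.
(a,b)_17: α=-4, u≡5; β=-2, v≡3 (mod 17); (5|17)=-1, (3|17)=-1; sign (−1)^0·-1^-2·-1^-4 = +1.
(a,b)_47: α=2, u≡33; β=1, v≡27 (mod 47); (33|47)=-1, (27|47)=+1; sign (−1)^0·-1^1·+1^2 = -1.
(a,b)_∞: sgn(29)=+, sgn(78819)=+, so +1.
(a,b)_3: α=0, u≡2; β=1, v≡2 (mod 3); (2|3)=-1, (2|3)=-1; sign (−1)^0·-1^1·-1^0 = -1.
(a,b)_29: α=1, u≡28; β=0, v≡3 (mod 29); (28|29)=+1, (3|29)=-1; sign (−1)^0·+1^0·-1^1 = -1.
(a,b)_2: α=0, β=0; u≡5, v≡3 (mod 8); ε(u)ε(v)=0·1, αω(v)=0·1, βω(u)=0·1; sum ≡ 0  ⇒  +1.
(a,b)_23: α=8, u≡8; β=4, v≡20 (mod 23); (8|23)=+1, (20|23)=-1; sign (−1)^0·+1^4·-1^8 = +1.
(a,b)_31: α=2, u≡23; β=0, v≡30 (mod 31); (23|31)=-1, (30|31)=-1; sign (−1)^0·-1^0·-1^2 = +1.
(a,b)_13: α=2, u≡12; β=1, v≡7 (mod 13); (12|13)=+1, (7|13)=-1; sign (−1)^0·+1^1·-1^2 = +1.
|Ram(29, 78819)| = 4, even; anisotropic at {3, 29, 43, 47}.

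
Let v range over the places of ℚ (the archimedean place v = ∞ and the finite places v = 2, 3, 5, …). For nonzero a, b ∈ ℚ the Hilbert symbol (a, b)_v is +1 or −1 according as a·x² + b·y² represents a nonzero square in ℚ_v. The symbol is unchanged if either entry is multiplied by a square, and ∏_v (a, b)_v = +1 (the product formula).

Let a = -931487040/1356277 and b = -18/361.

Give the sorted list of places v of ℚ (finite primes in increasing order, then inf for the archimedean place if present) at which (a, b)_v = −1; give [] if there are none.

Mod squares: a ≡ -2145, b ≡ -2. Check v ∈ {∞, 2, 3, 5, 11, 13, 17, 19}.
v=∞: -2145 < 0 and -2 < 0  ⇒  (a,b)_∞ = -1.
v=17: a=17^-2·(≡12), b=17^0·(≡4) mod 17; (12|17)=-1, (4|17)=+1; (−1)^{-2·0·8}·(-1)^0·(+1)^-2 = +1.
v=11: a=11^3·(≡9), b=11^0·(≡9) mod 11; (9|11)=+1, (9|11)=+1; (−1)^{3·0·5}·(+1)^0·(+1)^3 = +1.
v=19: a=19^-2·(≡14), b=19^-2·(≡1) mod 19; (14|19)=-1, (1|19)=+1; (−1)^{-2·-2·9}·(-1)^-2·(+1)^-2 = +1.
v=13: a=13^-1·(≡9), b=13^0·(≡6) mod 13; (9|13)=+1, (6|13)=-1; (−1)^{-1·0·6}·(+1)^0·(-1)^-1 = -1.
v=5: a=5^1·(≡1), b=5^0·(≡2) mod 5; (1|5)=+1, (2|5)=-1; (−1)^{1·0·2}·(+1)^0·(-1)^1 = -1.
v=3: a=3^7·(≡2), b=3^2·(≡1) mod 3; (2|3)=-1, (1|3)=+1; (−1)^{7·2·1}·(-1)^2·(+1)^7 = +1.
v=2: v_2(a)=6, v_2(b)=1; units ≡ 7, 7 (mod 8); ε·ε+αω+βω = 1·1+6·0+1·0 ≡ 1  ⇒  (a,b)_2 = -1.
|Ram(-2145, -2)| = 4, even; anisotropic at {2, 5, 13, ∞}.

[2, 5, 13, inf]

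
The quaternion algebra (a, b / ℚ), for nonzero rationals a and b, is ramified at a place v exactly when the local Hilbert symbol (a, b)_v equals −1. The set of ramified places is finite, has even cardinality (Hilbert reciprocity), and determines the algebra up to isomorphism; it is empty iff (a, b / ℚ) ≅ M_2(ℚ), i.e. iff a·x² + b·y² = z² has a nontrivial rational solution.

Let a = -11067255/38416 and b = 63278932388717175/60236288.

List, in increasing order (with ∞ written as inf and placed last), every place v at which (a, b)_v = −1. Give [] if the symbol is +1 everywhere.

[3, 23, 29, 37]

Mod squares: a ≡ -4255, b ≡ 83694. Check v ∈ {∞, 2, 3, 5, 7, 13, 17, 23, 29, 37}.
v=23: a=23^1·(≡15), b=23^2·(≡11) mod 23; (15|23)=-1, (11|23)=-1; (−1)^{1·2·11}·(-1)^2·(-1)^1 = -1.
v=13: a=13^0·(≡9), b=13^1·(≡1) mod 13; (9|13)=+1, (1|13)=+1; (−1)^{0·1·6}·(+1)^1·(+1)^0 = +1.
v=7: a=7^-4·(≡2), b=7^-6·(≡4) mod 7; (2|7)=+1, (4|7)=+1; (−1)^{-4·-6·3}·(+1)^-6·(+1)^-4 = +1.
v=3: a=3^2·(≡2), b=3^1·(≡1) mod 3; (2|3)=-1, (1|3)=+1; (−1)^{2·1·1}·(-1)^1·(+1)^2 = -1.
v=2: v_2(a)=-4, v_2(b)=-9; units ≡ 1, 7 (mod 8); ε·ε+αω+βω = 0·1+-4·0+-9·0 ≡ 0  ⇒  (a,b)_2 = +1.
v=∞: -4255 < 0 and 83694 > 0  ⇒  (a,b)_∞ = +1.
v=37: a=37^1·(≡3), b=37^3·(≡14) mod 37; (3|37)=+1, (14|37)=-1; (−1)^{1·3·18}·(+1)^3·(-1)^1 = -1.
v=29: a=29^0·(≡8), b=29^1·(≡12) mod 29; (8|29)=-1, (12|29)=-1; (−1)^{0·1·14}·(-1)^1·(-1)^0 = -1.
v=5: a=5^1·(≡4), b=5^2·(≡4) mod 5; (4|5)=+1, (4|5)=+1; (−1)^{1·2·2}·(+1)^2·(+1)^1 = +1.
v=17: a=17^2·(≡7), b=17^4·(≡12) mod 17; (7|17)=-1, (12|17)=-1; (−1)^{2·4·8}·(-1)^4·(-1)^2 = +1.
|Ram(-4255, 83694)| = 4, even; anisotropic at {3, 23, 29, 37}.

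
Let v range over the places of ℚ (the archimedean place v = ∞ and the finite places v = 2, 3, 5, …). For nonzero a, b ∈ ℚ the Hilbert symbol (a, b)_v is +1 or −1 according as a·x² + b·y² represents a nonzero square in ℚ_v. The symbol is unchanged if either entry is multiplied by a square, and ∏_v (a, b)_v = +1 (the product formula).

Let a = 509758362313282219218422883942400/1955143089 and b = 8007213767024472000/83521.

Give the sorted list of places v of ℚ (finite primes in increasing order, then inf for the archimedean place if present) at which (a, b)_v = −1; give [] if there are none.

Mod squares: a ≡ 8671, b ≡ 3255. Check v ∈ {∞, 2, 3, 5, 7, 11, 13, 17, 23, 29, 31}.
v=∞: 8671 > 0 and 3255 > 0  ⇒  (a,b)_∞ = +1.
v=23: a=23^3·(≡16), b=23^2·(≡8) mod 23; (16|23)=+1, (8|23)=+1; (−1)^{3·2·11}·(+1)^2·(+1)^3 = +1.
v=3: a=3^-4·(≡1), b=3^1·(≡2) mod 3; (1|3)=+1, (2|3)=-1; (−1)^{-4·1·1}·(+1)^1·(-1)^-4 = +1.
v=29: a=29^3·(≡6), b=29^2·(≡1) mod 29; (6|29)=+1, (1|29)=+1; (−1)^{3·2·14}·(+1)^2·(+1)^3 = +1.
v=11: a=11^4·(≡4), b=11^2·(≡2) mod 11; (4|11)=+1, (2|11)=-1; (−1)^{4·2·5}·(+1)^2·(-1)^4 = +1.
v=2: v_2(a)=28, v_2(b)=6; units ≡ 7, 7 (mod 8); ε·ε+αω+βω = 1·1+28·0+6·0 ≡ 1  ⇒  (a,b)_2 = -1.
v=7: a=7^2·(≡5), b=7^1·(≡3) mod 7; (5|7)=-1, (3|7)=-1; (−1)^{2·1·3}·(-1)^1·(-1)^2 = -1.
v=31: a=31^2·(≡22), b=31^1·(≡17) mod 31; (22|31)=-1, (17|31)=-1; (−1)^{2·1·15}·(-1)^1·(-1)^2 = -1.
v=13: a=13^5·(≡9), b=13^4·(≡11) mod 13; (9|13)=+1, (11|13)=-1; (−1)^{5·4·6}·(+1)^4·(-1)^5 = -1.
v=17: a=17^-6·(≡8), b=17^-4·(≡2) mod 17; (8|17)=+1, (2|17)=+1; (−1)^{-6·-4·8}·(+1)^-4·(+1)^-6 = +1.
v=5: a=5^2·(≡4), b=5^3·(≡1) mod 5; (4|5)=+1, (1|5)=+1; (−1)^{2·3·2}·(+1)^3·(+1)^2 = +1.
(8671, 3255 / ℚ) ramifies at {2, 7, 13, 31}: a division algebra.

[2, 7, 13, 31]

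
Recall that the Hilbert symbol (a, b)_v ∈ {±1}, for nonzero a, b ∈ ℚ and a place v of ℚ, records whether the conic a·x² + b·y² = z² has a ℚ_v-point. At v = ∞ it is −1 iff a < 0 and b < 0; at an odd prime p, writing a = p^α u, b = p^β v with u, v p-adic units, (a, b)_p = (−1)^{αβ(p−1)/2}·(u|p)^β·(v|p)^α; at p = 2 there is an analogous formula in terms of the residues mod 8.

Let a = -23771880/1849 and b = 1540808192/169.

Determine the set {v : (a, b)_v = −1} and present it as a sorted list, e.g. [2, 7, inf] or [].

[5, 19]

Mod squares: a ≡ -73370, b ≡ 49742. Check v ∈ {∞, 2, 3, 5, 7, 11, 13, 17, 19, 23, 29, 43}.
v=29: a=29^1·(≡5), b=29^0·(≡6) mod 29; (5|29)=+1, (6|29)=+1; (−1)^{1·0·14}·(+1)^0·(+1)^1 = +1.
v=7: a=7^0·(≡1), b=7^1·(≡1) mod 7; (1|7)=+1, (1|7)=+1; (−1)^{0·1·3}·(+1)^1·(+1)^0 = +1.
v=13: a=13^0·(≡8), b=13^-2·(≡1) mod 13; (8|13)=-1, (1|13)=+1; (−1)^{0·-2·6}·(-1)^-2·(+1)^0 = +1.
v=19: a=19^0·(≡14), b=19^1·(≡12) mod 19; (14|19)=-1, (12|19)=-1; (−1)^{0·1·9}·(-1)^1·(-1)^0 = -1.
v=2: v_2(a)=3, v_2(b)=9; units ≡ 3, 7 (mod 8); ε·ε+αω+βω = 1·1+3·0+9·1 ≡ 0  ⇒  (a,b)_2 = +1.
v=3: a=3^4·(≡1), b=3^0·(≡2) mod 3; (1|3)=+1, (2|3)=-1; (−1)^{4·0·1}·(+1)^0·(-1)^4 = +1.
v=17: a=17^0·(≡8), b=17^1·(≡13) mod 17; (8|17)=+1, (13|17)=+1; (−1)^{0·1·8}·(+1)^1·(+1)^0 = +1.
v=5: a=5^1·(≡1), b=5^0·(≡3) mod 5; (1|5)=+1, (3|5)=-1; (−1)^{1·0·2}·(+1)^0·(-1)^1 = -1.
v=23: a=23^1·(≡22), b=23^0·(≡13) mod 23; (22|23)=-1, (13|23)=+1; (−1)^{1·0·11}·(-1)^0·(+1)^1 = +1.
v=11: a=11^1·(≡2), b=11^3·(≡9) mod 11; (2|11)=-1, (9|11)=+1; (−1)^{1·3·5}·(-1)^3·(+1)^1 = +1.
v=43: a=43^-2·(≡25), b=43^0·(≡5) mod 43; (25|43)=+1, (5|43)=-1; (−1)^{-2·0·21}·(+1)^0·(-1)^-2 = +1.
v=∞: -73370 < 0 and 49742 > 0  ⇒  (a,b)_∞ = +1.
|Ram(-73370, 49742)| = 2, even; anisotropic at {5, 19}.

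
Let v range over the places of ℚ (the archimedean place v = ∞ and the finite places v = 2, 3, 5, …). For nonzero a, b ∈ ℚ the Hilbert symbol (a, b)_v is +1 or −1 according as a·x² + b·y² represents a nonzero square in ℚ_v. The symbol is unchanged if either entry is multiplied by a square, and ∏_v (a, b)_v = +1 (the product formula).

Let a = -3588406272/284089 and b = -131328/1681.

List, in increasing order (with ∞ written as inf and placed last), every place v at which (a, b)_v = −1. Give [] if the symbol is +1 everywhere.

[3, inf]

(a, b) ≡ (-4807, -57) mod (ℚ^×)²; places V = {2, 3, 11, 13, 19, 23, 41, ∞}.
(a,b)_∞: sgn(-4807)=−, sgn(-57)=−, so -1.
(a,b)_19: α=1, u≡8; β=1, v≡11 (mod 19); (8|19)=-1, (11|19)=+1; sign (−1)^1·-1^1·+1^1 = +1.
(a,b)_13: α=-2, u≡1; β=0, v≡6 (mod 13); (1|13)=+1, (6|13)=-1; sign (−1)^0·+1^0·-1^-2 = +1.
(a,b)_41: α=-2, u≡23; β=-2, v≡36 (mod 41); (23|41)=+1, (36|41)=+1; sign (−1)^0·+1^-2·+1^-2 = +1.
(a,b)_11: α=1, u≡3; β=0, v≡5 (mod 11); (3|11)=+1, (5|11)=+1; sign (−1)^0·+1^0·+1^1 = +1.
(a,b)_2: α=10, β=8; u≡1, v≡7 (mod 8); ε(u)ε(v)=0·1, αω(v)=10·0, βω(u)=8·0; sum ≡ 0  ⇒  +1.
(a,b)_3: α=6, u≡2; β=3, v≡2 (mod 3); (2|3)=-1, (2|3)=-1; sign (−1)^0·-1^3·-1^6 = -1.
(a,b)_23: α=1, u≡22; β=0, v≡1 (mod 23); (22|23)=-1, (1|23)=+1; sign (−1)^0·-1^0·+1^1 = +1.
|Ram(-4807, -57)| = 2, even; anisotropic at {3, ∞}.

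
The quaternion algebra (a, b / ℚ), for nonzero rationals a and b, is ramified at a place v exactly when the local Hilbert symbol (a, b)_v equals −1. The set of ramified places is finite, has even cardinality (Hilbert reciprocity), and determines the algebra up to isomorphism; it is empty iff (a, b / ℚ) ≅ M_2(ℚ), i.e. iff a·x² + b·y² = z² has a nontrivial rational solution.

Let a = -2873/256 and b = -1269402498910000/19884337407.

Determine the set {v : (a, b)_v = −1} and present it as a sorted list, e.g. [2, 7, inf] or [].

[2, inf]

Mod squares: a ≡ -17, b ≡ -2093. Check v ∈ {∞, 2, 3, 5, 7, 11, 13, 17, 23}.
v=5: a=5^0·(≡2), b=5^4·(≡2) mod 5; (2|5)=-1, (2|5)=-1; (−1)^{0·4·2}·(-1)^4·(-1)^0 = +1.
v=13: a=13^2·(≡1), b=13^7·(≡11) mod 13; (1|13)=+1, (11|13)=-1; (−1)^{2·7·6}·(+1)^7·(-1)^2 = +1.
v=∞: -17 < 0 and -2093 < 0  ⇒  (a,b)_∞ = -1.
v=11: a=11^0·(≡3), b=11^-4·(≡7) mod 11; (3|11)=+1, (7|11)=-1; (−1)^{0·-4·5}·(+1)^-4·(-1)^0 = +1.
v=2: v_2(a)=-8, v_2(b)=4; units ≡ 7, 3 (mod 8); ε·ε+αω+βω = 1·1+-8·1+4·0 ≡ 1  ⇒  (a,b)_2 = -1.
v=17: a=17^1·(≡1), b=17^2·(≡15) mod 17; (1|17)=+1, (15|17)=+1; (−1)^{1·2·8}·(+1)^2·(+1)^1 = +1.
v=7: a=7^0·(≡1), b=7^1·(≡2) mod 7; (1|7)=+1, (2|7)=+1; (−1)^{0·1·3}·(+1)^1·(+1)^0 = +1.
v=3: a=3^0·(≡1), b=3^-10·(≡1) mod 3; (1|3)=+1, (1|3)=+1; (−1)^{0·-10·1}·(+1)^-10·(+1)^0 = +1.
v=23: a=23^0·(≡16), b=23^-1·(≡2) mod 23; (16|23)=+1, (2|23)=+1; (−1)^{0·-1·11}·(+1)^-1·(+1)^0 = +1.
(-17, -2093 / ℚ) ramifies at {2, ∞}: a division algebra.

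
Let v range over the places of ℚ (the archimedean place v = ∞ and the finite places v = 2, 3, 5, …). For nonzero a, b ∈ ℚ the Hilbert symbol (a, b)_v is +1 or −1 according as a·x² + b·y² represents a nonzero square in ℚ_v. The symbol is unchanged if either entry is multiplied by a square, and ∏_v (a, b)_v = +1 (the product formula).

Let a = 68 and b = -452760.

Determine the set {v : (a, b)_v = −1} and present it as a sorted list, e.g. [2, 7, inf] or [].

[3, 5, 7, 11]

Mod squares: a ≡ 17, b ≡ -2310. Check v ∈ {∞, 2, 3, 5, 7, 11, 17}.
v=7: a=7^0·(≡5), b=7^3·(≡3) mod 7; (5|7)=-1, (3|7)=-1; (−1)^{0·3·3}·(-1)^3·(-1)^0 = -1.
v=∞: 17 > 0 and -2310 < 0  ⇒  (a,b)_∞ = +1.
v=3: a=3^0·(≡2), b=3^1·(≡1) mod 3; (2|3)=-1, (1|3)=+1; (−1)^{0·1·1}·(-1)^1·(+1)^0 = -1.
v=5: a=5^0·(≡3), b=5^1·(≡3) mod 5; (3|5)=-1, (3|5)=-1; (−1)^{0·1·2}·(-1)^1·(-1)^0 = -1.
v=17: a=17^1·(≡4), b=17^0·(≡1) mod 17; (4|17)=+1, (1|17)=+1; (−1)^{1·0·8}·(+1)^0·(+1)^1 = +1.
v=11: a=11^0·(≡2), b=11^1·(≡2) mod 11; (2|11)=-1, (2|11)=-1; (−1)^{0·1·5}·(-1)^1·(-1)^0 = -1.
v=2: v_2(a)=2, v_2(b)=3; units ≡ 1, 5 (mod 8); ε·ε+αω+βω = 0·0+2·1+3·0 ≡ 0  ⇒  (a,b)_2 = +1.
|Ram(17, -2310)| = 4, even; anisotropic at {3, 5, 7, 11}.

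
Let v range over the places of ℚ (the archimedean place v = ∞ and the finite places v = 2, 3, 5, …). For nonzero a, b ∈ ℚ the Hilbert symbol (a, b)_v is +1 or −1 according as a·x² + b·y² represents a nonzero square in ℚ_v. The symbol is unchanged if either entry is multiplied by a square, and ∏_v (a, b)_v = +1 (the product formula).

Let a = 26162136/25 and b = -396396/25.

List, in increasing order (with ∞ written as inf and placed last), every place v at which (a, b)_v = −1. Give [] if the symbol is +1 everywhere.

Mod squares: a ≡ 6006, b ≡ -91. Check v ∈ {∞, 2, 3, 5, 7, 11, 13}.
v=5: a=5^-2·(≡1), b=5^-2·(≡4) mod 5; (1|5)=+1, (4|5)=+1; (−1)^{-2·-2·2}·(+1)^-2·(+1)^-2 = +1.
v=∞: 6006 > 0 and -91 < 0  ⇒  (a,b)_∞ = +1.
v=11: a=11^3·(≡7), b=11^2·(≡8) mod 11; (7|11)=-1, (8|11)=-1; (−1)^{3·2·5}·(-1)^2·(-1)^3 = -1.
v=13: a=13^1·(≡6), b=13^1·(≡7) mod 13; (6|13)=-1, (7|13)=-1; (−1)^{1·1·6}·(-1)^1·(-1)^1 = +1.
v=2: v_2(a)=3, v_2(b)=2; units ≡ 3, 5 (mod 8); ε·ε+αω+βω = 1·0+3·1+2·1 ≡ 1  ⇒  (a,b)_2 = -1.
v=7: a=7^1·(≡2), b=7^1·(≡4) mod 7; (2|7)=+1, (4|7)=+1; (−1)^{1·1·3}·(+1)^1·(+1)^1 = -1.
v=3: a=3^3·(≡1), b=3^2·(≡2) mod 3; (1|3)=+1, (2|3)=-1; (−1)^{3·2·1}·(+1)^2·(-1)^3 = -1.
|Ram(6006, -91)| = 4, even; anisotropic at {2, 3, 7, 11}.

[2, 3, 7, 11]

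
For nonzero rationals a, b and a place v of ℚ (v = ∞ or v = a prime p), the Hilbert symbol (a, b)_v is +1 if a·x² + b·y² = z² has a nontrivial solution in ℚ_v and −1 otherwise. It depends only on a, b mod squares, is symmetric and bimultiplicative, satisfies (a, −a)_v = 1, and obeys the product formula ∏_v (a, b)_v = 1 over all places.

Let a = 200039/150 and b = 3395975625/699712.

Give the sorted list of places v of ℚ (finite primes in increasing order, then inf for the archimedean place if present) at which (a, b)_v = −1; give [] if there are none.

[2, 7]

Mod squares: a ≡ 714, b ≡ 13. Check v ∈ {∞, 2, 3, 5, 7, 13, 17, 29, 37, 41}.
v=5: a=5^-2·(≡4), b=5^4·(≡3) mod 5; (4|5)=+1, (3|5)=-1; (−1)^{-2·4·2}·(+1)^4·(-1)^-2 = +1.
v=2: v_2(a)=-1, v_2(b)=-6; units ≡ 5, 5 (mod 8); ε·ε+αω+βω = 0·0+-1·1+-6·1 ≡ 1  ⇒  (a,b)_2 = -1.
v=7: a=7^1·(≡1), b=7^2·(≡3) mod 7; (1|7)=+1, (3|7)=-1; (−1)^{1·2·3}·(+1)^2·(-1)^1 = -1.
v=13: a=13^0·(≡3), b=13^-1·(≡4) mod 13; (3|13)=+1, (4|13)=+1; (−1)^{0·-1·6}·(+1)^-1·(+1)^0 = +1.
v=17: a=17^1·(≡16), b=17^0·(≡2) mod 17; (16|17)=+1, (2|17)=+1; (−1)^{1·0·8}·(+1)^0·(+1)^1 = +1.
v=41: a=41^2·(≡12), b=41^0·(≡19) mod 41; (12|41)=-1, (19|41)=-1; (−1)^{2·0·20}·(-1)^0·(-1)^2 = +1.
v=29: a=29^0·(≡11), b=29^-2·(≡4) mod 29; (11|29)=-1, (4|29)=+1; (−1)^{0·-2·14}·(-1)^-2·(+1)^0 = +1.
v=3: a=3^-1·(≡1), b=3^4·(≡1) mod 3; (1|3)=+1, (1|3)=+1; (−1)^{-1·4·1}·(+1)^4·(+1)^-1 = +1.
v=37: a=37^0·(≡27), b=37^2·(≡29) mod 37; (27|37)=+1, (29|37)=-1; (−1)^{0·2·18}·(+1)^2·(-1)^0 = +1.
v=∞: 714 > 0 and 13 > 0  ⇒  (a,b)_∞ = +1.
Ram(714, 13) = {2, 7}; no ℚ_2-point on the conic.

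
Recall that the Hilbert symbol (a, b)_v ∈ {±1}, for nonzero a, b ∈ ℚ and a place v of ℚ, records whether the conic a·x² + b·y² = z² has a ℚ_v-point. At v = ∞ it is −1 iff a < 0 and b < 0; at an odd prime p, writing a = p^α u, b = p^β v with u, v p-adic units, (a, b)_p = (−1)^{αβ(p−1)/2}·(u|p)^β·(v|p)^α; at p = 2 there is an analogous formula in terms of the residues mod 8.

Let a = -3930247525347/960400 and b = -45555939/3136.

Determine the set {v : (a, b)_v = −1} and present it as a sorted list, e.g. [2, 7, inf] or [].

Mod squares: a ≡ -84227, b ≡ -62491. Check v ∈ {∞, 2, 3, 5, 7, 11, 13, 19, 23, 31}.
v=13: a=13^1·(≡11), b=13^1·(≡1) mod 13; (11|13)=-1, (1|13)=+1; (−1)^{1·1·6}·(-1)^1·(+1)^1 = -1.
v=3: a=3^6·(≡1), b=3^6·(≡2) mod 3; (1|3)=+1, (2|3)=-1; (−1)^{6·6·1}·(+1)^6·(-1)^6 = +1.
v=2: v_2(a)=-4, v_2(b)=-6; units ≡ 5, 5 (mod 8); ε·ε+αω+βω = 0·0+-4·1+-6·1 ≡ 0  ⇒  (a,b)_2 = +1.
v=7: a=7^-4·(≡4), b=7^-2·(≡5) mod 7; (4|7)=+1, (5|7)=-1; (−1)^{-4·-2·3}·(+1)^-2·(-1)^-4 = +1.
v=31: a=31^1·(≡3), b=31^0·(≡16) mod 31; (3|31)=-1, (16|31)=+1; (−1)^{1·0·15}·(-1)^0·(+1)^1 = +1.
v=5: a=5^-2·(≡3), b=5^0·(≡1) mod 5; (3|5)=-1, (1|5)=+1; (−1)^{-2·0·2}·(-1)^0·(+1)^-2 = +1.
v=19: a=19^1·(≡12), b=19^1·(≡5) mod 19; (12|19)=-1, (5|19)=+1; (−1)^{1·1·9}·(-1)^1·(+1)^1 = +1.
v=∞: -84227 < 0 and -62491 < 0  ⇒  (a,b)_∞ = -1.
v=23: a=23^2·(≡15), b=23^1·(≡17) mod 23; (15|23)=-1, (17|23)=-1; (−1)^{2·1·11}·(-1)^1·(-1)^2 = -1.
v=11: a=11^3·(≡8), b=11^1·(≡7) mod 11; (8|11)=-1, (7|11)=-1; (−1)^{3·1·5}·(-1)^1·(-1)^3 = -1.
Ram(-84227, -62491) = {11, 13, 23, ∞}; no ℚ_11-point on the conic.

[11, 13, 23, inf]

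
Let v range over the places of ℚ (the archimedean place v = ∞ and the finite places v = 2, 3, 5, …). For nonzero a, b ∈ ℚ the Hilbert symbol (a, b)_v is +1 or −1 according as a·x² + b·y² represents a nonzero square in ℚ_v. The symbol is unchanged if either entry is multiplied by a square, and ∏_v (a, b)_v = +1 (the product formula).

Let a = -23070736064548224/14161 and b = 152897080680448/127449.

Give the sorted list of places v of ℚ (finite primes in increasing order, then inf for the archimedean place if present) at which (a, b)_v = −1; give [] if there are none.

[13, 29]

Mod squares: a ≡ -41366, b ≡ 32422. Check v ∈ {∞, 2, 3, 7, 13, 17, 29, 37, 43}.
v=3: a=3^2·(≡1), b=3^-2·(≡1) mod 3; (1|3)=+1, (1|3)=+1; (−1)^{2·-2·1}·(+1)^-2·(+1)^2 = +1.
v=17: a=17^-2·(≡10), b=17^-2·(≡12) mod 17; (10|17)=-1, (12|17)=-1; (−1)^{-2·-2·8}·(-1)^-2·(-1)^-2 = +1.
v=13: a=13^1·(≡10), b=13^1·(≡11) mod 13; (10|13)=+1, (11|13)=-1; (−1)^{1·1·6}·(+1)^1·(-1)^1 = -1.
v=37: a=37^3·(≡15), b=37^2·(≡33) mod 37; (15|37)=-1, (33|37)=+1; (−1)^{3·2·18}·(-1)^2·(+1)^3 = +1.
v=∞: -41366 < 0 and 32422 > 0  ⇒  (a,b)_∞ = +1.
v=7: a=7^-2·(≡2), b=7^-2·(≡5) mod 7; (2|7)=+1, (5|7)=-1; (−1)^{-2·-2·3}·(+1)^-2·(-1)^-2 = +1.
v=43: a=43^1·(≡33), b=43^1·(≡21) mod 43; (33|43)=-1, (21|43)=+1; (−1)^{1·1·21}·(-1)^1·(+1)^1 = +1.
v=2: v_2(a)=7, v_2(b)=13; units ≡ 5, 3 (mod 8); ε·ε+αω+βω = 0·1+7·1+13·1 ≡ 0  ⇒  (a,b)_2 = +1.
v=29: a=29^4·(≡3), b=29^3·(≡4) mod 29; (3|29)=-1, (4|29)=+1; (−1)^{4·3·14}·(-1)^3·(+1)^4 = -1.
|Ram(-41366, 32422)| = 2, even; anisotropic at {13, 29}.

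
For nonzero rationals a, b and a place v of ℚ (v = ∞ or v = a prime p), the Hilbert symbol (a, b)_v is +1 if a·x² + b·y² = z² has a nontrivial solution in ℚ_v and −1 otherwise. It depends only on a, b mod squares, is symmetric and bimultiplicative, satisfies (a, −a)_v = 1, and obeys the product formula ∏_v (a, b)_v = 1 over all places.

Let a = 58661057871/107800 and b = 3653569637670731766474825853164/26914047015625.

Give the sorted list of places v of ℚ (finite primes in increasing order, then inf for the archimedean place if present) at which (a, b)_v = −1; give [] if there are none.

[2, 17, 23, 29]

Mod squares: a ≡ 190762, b ≡ 11339. Check v ∈ {∞, 2, 3, 5, 7, 11, 13, 17, 23, 29}.
v=17: a=17^4·(≡10), b=17^11·(≡16) mod 17; (10|17)=-1, (16|17)=+1; (−1)^{4·11·8}·(-1)^11·(+1)^4 = -1.
v=3: a=3^4·(≡1), b=3^12·(≡2) mod 3; (1|3)=+1, (2|3)=-1; (−1)^{4·12·1}·(+1)^12·(-1)^4 = +1.
v=29: a=29^1·(≡13), b=29^3·(≡2) mod 29; (13|29)=+1, (2|29)=-1; (−1)^{1·3·14}·(+1)^3·(-1)^1 = -1.
v=2: v_2(a)=-3, v_2(b)=2; units ≡ 5, 3 (mod 8); ε·ε+αω+βω = 0·1+-3·1+2·1 ≡ 1  ⇒  (a,b)_2 = -1.
v=11: a=11^-1·(≡2), b=11^-4·(≡5) mod 11; (2|11)=-1, (5|11)=+1; (−1)^{-1·-4·5}·(-1)^-4·(+1)^-1 = +1.
v=5: a=5^-2·(≡3), b=5^-6·(≡1) mod 5; (3|5)=-1, (1|5)=+1; (−1)^{-2·-6·2}·(-1)^-6·(+1)^-2 = +1.
v=13: a=13^1·(≡1), b=13^2·(≡4) mod 13; (1|13)=+1, (4|13)=+1; (−1)^{1·2·6}·(+1)^2·(+1)^1 = +1.
v=∞: 190762 > 0 and 11339 > 0  ⇒  (a,b)_∞ = +1.
v=7: a=7^-2·(≡5), b=7^-6·(≡5) mod 7; (5|7)=-1, (5|7)=-1; (−1)^{-2·-6·3}·(-1)^-6·(-1)^-2 = +1.
v=23: a=23^1·(≡10), b=23^3·(≡5) mod 23; (10|23)=-1, (5|23)=-1; (−1)^{1·3·11}·(-1)^3·(-1)^1 = -1.
Ram(190762, 11339) = {2, 17, 23, 29}; no ℚ_2-point on the conic.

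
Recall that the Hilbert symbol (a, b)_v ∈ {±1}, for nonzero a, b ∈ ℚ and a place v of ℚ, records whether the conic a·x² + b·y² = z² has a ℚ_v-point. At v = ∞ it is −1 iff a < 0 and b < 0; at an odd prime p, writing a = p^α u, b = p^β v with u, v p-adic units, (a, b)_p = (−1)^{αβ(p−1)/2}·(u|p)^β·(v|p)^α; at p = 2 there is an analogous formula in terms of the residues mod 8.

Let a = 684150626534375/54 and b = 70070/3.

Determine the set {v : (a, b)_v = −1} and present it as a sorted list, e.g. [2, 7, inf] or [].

Mod squares: a ≡ 2730, b ≡ 4290. Check v ∈ {∞, 2, 3, 5, 7, 11, 13}.
v=13: a=13^3·(≡8), b=13^1·(≡7) mod 13; (8|13)=-1, (7|13)=-1; (−1)^{3·1·6}·(-1)^1·(-1)^3 = +1.
v=3: a=3^-3·(≡1), b=3^-1·(≡2) mod 3; (1|3)=+1, (2|3)=-1; (−1)^{-3·-1·1}·(+1)^-1·(-1)^-3 = +1.
v=∞: 2730 > 0 and 4290 > 0  ⇒  (a,b)_∞ = +1.
v=11: a=11^2·(≡7), b=11^1·(≡4) mod 11; (7|11)=-1, (4|11)=+1; (−1)^{2·1·5}·(-1)^1·(+1)^2 = -1.
v=2: v_2(a)=-1, v_2(b)=1; units ≡ 5, 1 (mod 8); ε·ε+αω+βω = 0·0+-1·0+1·1 ≡ 1  ⇒  (a,b)_2 = -1.
v=5: a=5^5·(≡4), b=5^1·(≡3) mod 5; (4|5)=+1, (3|5)=-1; (−1)^{5·1·2}·(+1)^1·(-1)^5 = -1.
v=7: a=7^7·(≡3), b=7^2·(≡3) mod 7; (3|7)=-1, (3|7)=-1; (−1)^{7·2·3}·(-1)^2·(-1)^7 = -1.
Ram(2730, 4290) = {2, 5, 7, 11}; no ℚ_2-point on the conic.

[2, 5, 7, 11]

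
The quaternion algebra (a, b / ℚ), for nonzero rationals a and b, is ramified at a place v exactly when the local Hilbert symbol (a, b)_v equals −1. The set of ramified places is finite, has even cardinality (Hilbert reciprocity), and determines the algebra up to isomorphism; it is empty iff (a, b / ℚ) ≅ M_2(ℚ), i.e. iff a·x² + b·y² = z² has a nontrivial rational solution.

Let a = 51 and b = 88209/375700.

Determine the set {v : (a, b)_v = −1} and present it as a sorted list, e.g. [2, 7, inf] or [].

[]

Mod squares: a ≡ 51, b ≡ 13. Check v ∈ {∞, 2, 3, 5, 11, 13, 17}.
v=5: a=5^0·(≡1), b=5^-2·(≡3) mod 5; (1|5)=+1, (3|5)=-1; (−1)^{0·-2·2}·(+1)^-2·(-1)^0 = +1.
v=11: a=11^0·(≡7), b=11^2·(≡6) mod 11; (7|11)=-1, (6|11)=-1; (−1)^{0·2·5}·(-1)^2·(-1)^0 = +1.
v=13: a=13^0·(≡12), b=13^-1·(≡4) mod 13; (12|13)=+1, (4|13)=+1; (−1)^{0·-1·6}·(+1)^-1·(+1)^0 = +1.
v=2: v_2(a)=0, v_2(b)=-2; units ≡ 3, 5 (mod 8); ε·ε+αω+βω = 1·0+0·1+-2·1 ≡ 0  ⇒  (a,b)_2 = +1.
v=3: a=3^1·(≡2), b=3^6·(≡1) mod 3; (2|3)=-1, (1|3)=+1; (−1)^{1·6·1}·(-1)^6·(+1)^1 = +1.
v=∞: 51 > 0 and 13 > 0  ⇒  (a,b)_∞ = +1.
v=17: a=17^1·(≡3), b=17^-2·(≡8) mod 17; (3|17)=-1, (8|17)=+1; (−1)^{1·-2·8}·(-1)^-2·(+1)^1 = +1.
Ram(a, b) = ∅: the form 51·x² + 13·y² − z² is isotropic over every ℚ_v, so by Hasse–Minkowski it is isotropic over ℚ.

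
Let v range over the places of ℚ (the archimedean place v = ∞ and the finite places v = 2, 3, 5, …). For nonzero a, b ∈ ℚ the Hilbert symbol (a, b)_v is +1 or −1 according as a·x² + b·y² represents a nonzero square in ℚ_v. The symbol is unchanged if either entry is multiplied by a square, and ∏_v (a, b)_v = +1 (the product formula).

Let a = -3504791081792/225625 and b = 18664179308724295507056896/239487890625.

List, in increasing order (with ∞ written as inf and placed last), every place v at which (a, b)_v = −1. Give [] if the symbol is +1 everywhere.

[]

Mod squares: a ≡ -54653, b ≡ 41. Check v ∈ {∞, 2, 3, 5, 7, 11, 13, 17, 19, 29, 31, 41, 43}.
v=∞: -54653 < 0 and 41 > 0  ⇒  (a,b)_∞ = +1.
v=41: a=41^1·(≡9), b=41^1·(≡33) mod 41; (9|41)=+1, (33|41)=+1; (−1)^{1·1·20}·(+1)^1·(+1)^1 = +1.
v=19: a=19^-2·(≡13), b=19^0·(≡14) mod 19; (13|19)=-1, (14|19)=-1; (−1)^{-2·0·9}·(-1)^0·(-1)^-2 = +1.
v=11: a=11^2·(≡6), b=11^4·(≡7) mod 11; (6|11)=-1, (7|11)=-1; (−1)^{2·4·5}·(-1)^4·(-1)^2 = +1.
v=31: a=31^1·(≡4), b=31^2·(≡4) mod 31; (4|31)=+1, (4|31)=+1; (−1)^{1·2·15}·(+1)^2·(+1)^1 = +1.
v=29: a=29^0·(≡21), b=29^-2·(≡15) mod 29; (21|29)=-1, (15|29)=-1; (−1)^{0·-2·14}·(-1)^-2·(-1)^0 = +1.
v=43: a=43^1·(≡2), b=43^2·(≡24) mod 43; (2|43)=-1, (24|43)=+1; (−1)^{1·2·21}·(-1)^2·(+1)^1 = +1.
v=5: a=5^-4·(≡3), b=5^-8·(≡4) mod 5; (3|5)=-1, (4|5)=+1; (−1)^{-4·-8·2}·(-1)^-8·(+1)^-4 = +1.
v=13: a=13^2·(≡4), b=13^6·(≡6) mod 13; (4|13)=+1, (6|13)=-1; (−1)^{2·6·6}·(+1)^6·(-1)^2 = +1.
v=2: v_2(a)=6, v_2(b)=8; units ≡ 3, 1 (mod 8); ε·ε+αω+βω = 1·0+6·0+8·1 ≡ 0  ⇒  (a,b)_2 = +1.
v=3: a=3^0·(≡1), b=3^-6·(≡2) mod 3; (1|3)=+1, (2|3)=-1; (−1)^{0·-6·1}·(+1)^-6·(-1)^0 = +1.
v=7: a=7^2·(≡6), b=7^2·(≡5) mod 7; (6|7)=-1, (5|7)=-1; (−1)^{2·2·3}·(-1)^2·(-1)^2 = +1.
v=17: a=17^0·(≡2), b=17^2·(≡10) mod 17; (2|17)=+1, (10|17)=-1; (−1)^{0·2·8}·(+1)^2·(-1)^0 = +1.
Every local symbol is +1, so the conic -54653·x² + 41·y² = z² has ℚ_v-points for all v and hence a ℚ-point; (a, b / ℚ) ≅ M_2(ℚ).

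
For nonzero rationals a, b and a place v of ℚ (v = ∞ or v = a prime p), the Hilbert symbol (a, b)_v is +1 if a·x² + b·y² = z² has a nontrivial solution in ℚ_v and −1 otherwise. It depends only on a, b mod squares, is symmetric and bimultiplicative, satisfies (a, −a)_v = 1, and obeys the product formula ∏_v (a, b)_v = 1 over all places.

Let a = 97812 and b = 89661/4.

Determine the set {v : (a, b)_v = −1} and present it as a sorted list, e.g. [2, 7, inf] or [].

[3, 13]

Mod squares: a ≡ 2717, b ≡ 741. Check v ∈ {∞, 2, 3, 11, 13, 19}.
v=19: a=19^1·(≡18), b=19^1·(≡16) mod 19; (18|19)=-1, (16|19)=+1; (−1)^{1·1·9}·(-1)^1·(+1)^1 = +1.
v=2: v_2(a)=2, v_2(b)=-2; units ≡ 5, 5 (mod 8); ε·ε+αω+βω = 0·0+2·1+-2·1 ≡ 0  ⇒  (a,b)_2 = +1.
v=13: a=13^1·(≡10), b=13^1·(≡5) mod 13; (10|13)=+1, (5|13)=-1; (−1)^{1·1·6}·(+1)^1·(-1)^1 = -1.
v=3: a=3^2·(≡2), b=3^1·(≡1) mod 3; (2|3)=-1, (1|3)=+1; (−1)^{2·1·1}·(-1)^1·(+1)^2 = -1.
v=∞: 2717 > 0 and 741 > 0  ⇒  (a,b)_∞ = +1.
v=11: a=11^1·(≡4), b=11^2·(≡1) mod 11; (4|11)=+1, (1|11)=+1; (−1)^{1·2·5}·(+1)^2·(+1)^1 = +1.
|Ram(2717, 741)| = 2, even; anisotropic at {3, 13}.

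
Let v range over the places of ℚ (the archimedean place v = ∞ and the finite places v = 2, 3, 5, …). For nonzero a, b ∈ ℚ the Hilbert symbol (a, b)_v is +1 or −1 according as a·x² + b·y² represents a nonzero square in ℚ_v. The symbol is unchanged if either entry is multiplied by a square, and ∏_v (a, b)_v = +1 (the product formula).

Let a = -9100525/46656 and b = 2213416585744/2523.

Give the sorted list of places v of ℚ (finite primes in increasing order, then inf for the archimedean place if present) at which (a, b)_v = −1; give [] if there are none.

Mod squares: a ≡ -7429, b ≡ 16010787. Check v ∈ {∞, 2, 3, 5, 7, 13, 17, 19, 23, 29, 31, 41}.
v=29: a=29^0·(≡7), b=29^-2·(≡12) mod 29; (7|29)=+1, (12|29)=-1; (−1)^{0·-2·14}·(+1)^-2·(-1)^0 = +1.
v=19: a=19^1·(≡10), b=19^1·(≡5) mod 19; (10|19)=-1, (5|19)=+1; (−1)^{1·1·9}·(-1)^1·(+1)^1 = +1.
v=3: a=3^-6·(≡2), b=3^-1·(≡1) mod 3; (2|3)=-1, (1|3)=+1; (−1)^{-6·-1·1}·(-1)^-1·(+1)^-6 = -1.
v=2: v_2(a)=-6, v_2(b)=4; units ≡ 3, 3 (mod 8); ε·ε+αω+βω = 1·1+-6·1+4·1 ≡ 1  ⇒  (a,b)_2 = -1.
v=17: a=17^1·(≡7), b=17^1·(≡11) mod 17; (7|17)=-1, (11|17)=-1; (−1)^{1·1·8}·(-1)^1·(-1)^1 = +1.
v=31: a=31^0·(≡21), b=31^1·(≡24) mod 31; (21|31)=-1, (24|31)=-1; (−1)^{0·1·15}·(-1)^1·(-1)^0 = -1.
v=∞: -7429 < 0 and 16010787 > 0  ⇒  (a,b)_∞ = +1.
v=5: a=5^2·(≡4), b=5^0·(≡3) mod 5; (4|5)=+1, (3|5)=-1; (−1)^{2·0·2}·(+1)^0·(-1)^2 = +1.
v=7: a=7^2·(≡6), b=7^2·(≡1) mod 7; (6|7)=-1, (1|7)=+1; (−1)^{2·2·3}·(-1)^2·(+1)^2 = +1.
v=13: a=13^0·(≡5), b=13^1·(≡8) mod 13; (5|13)=-1, (8|13)=-1; (−1)^{0·1·6}·(-1)^1·(-1)^0 = -1.
v=41: a=41^0·(≡21), b=41^1·(≡39) mod 41; (21|41)=+1, (39|41)=+1; (−1)^{0·1·20}·(+1)^1·(+1)^0 = +1.
v=23: a=23^1·(≡11), b=23^2·(≡4) mod 23; (11|23)=-1, (4|23)=+1; (−1)^{1·2·11}·(-1)^2·(+1)^1 = +1.
Ram(-7429, 16010787) = {2, 3, 13, 31}; no ℚ_2-point on the conic.

[2, 3, 13, 31]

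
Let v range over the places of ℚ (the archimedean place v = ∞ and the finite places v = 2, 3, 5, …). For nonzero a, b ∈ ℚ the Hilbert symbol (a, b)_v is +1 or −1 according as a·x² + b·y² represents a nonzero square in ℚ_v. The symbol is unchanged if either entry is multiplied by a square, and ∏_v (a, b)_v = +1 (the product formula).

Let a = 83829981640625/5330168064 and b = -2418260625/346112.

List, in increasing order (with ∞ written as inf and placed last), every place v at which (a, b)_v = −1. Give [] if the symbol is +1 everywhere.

(a, b) ≡ (17, -7106) mod (ℚ^×)²; places V = {2, 3, 5, 11, 13, 17, 19, ∞}.
(a,b)_17: α=3, u≡4; β=1, v≡6 (mod 17); (4|17)=+1, (6|17)=-1; sign (−1)^0·+1^1·-1^3 = -1.
(a,b)_3: α=-6, u≡2; β=2, v≡1 (mod 3); (2|3)=-1, (1|3)=+1; sign (−1)^0·-1^2·+1^-6 = +1.
(a,b)_11: α=2, u≡10; β=3, v≡9 (mod 11); (10|11)=-1, (9|11)=+1; sign (−1)^0·-1^3·+1^2 = -1.
(a,b)_∞: sgn(17)=+, sgn(-7106)=−, so +1.
(a,b)_2: α=-8, β=-11; u≡1, v≡7 (mod 8); ε(u)ε(v)=0·1, αω(v)=-8·0, βω(u)=-11·0; sum ≡ 0  ⇒  +1.
(a,b)_19: α=2, u≡16; β=1, v≡5 (mod 19); (16|19)=+1, (5|19)=+1; sign (−1)^0·+1^1·+1^2 = +1.
(a,b)_13: α=-4, u≡10; β=-2, v≡11 (mod 13); (10|13)=+1, (11|13)=-1; sign (−1)^0·+1^-2·-1^-4 = +1.
(a,b)_5: α=8, u≡2; β=4, v≡4 (mod 5); (2|5)=-1, (4|5)=+1; sign (−1)^0·-1^4·+1^8 = +1.
|Ram(17, -7106)| = 2, even; anisotropic at {11, 17}.

[11, 17]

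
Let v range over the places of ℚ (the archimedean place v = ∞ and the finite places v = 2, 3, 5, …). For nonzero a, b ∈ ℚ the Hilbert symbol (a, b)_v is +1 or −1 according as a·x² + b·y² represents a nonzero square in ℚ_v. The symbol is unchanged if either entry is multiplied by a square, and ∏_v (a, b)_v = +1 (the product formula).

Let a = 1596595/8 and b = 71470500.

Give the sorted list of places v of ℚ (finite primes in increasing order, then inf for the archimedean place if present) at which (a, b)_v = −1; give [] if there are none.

Mod squares: a ≡ 26390, b ≡ 714705. Check v ∈ {∞, 2, 3, 5, 7, 11, 13, 29, 31, 53}.
v=11: a=11^2·(≡9), b=11^0·(≡2) mod 11; (9|11)=+1, (2|11)=-1; (−1)^{2·0·5}·(+1)^0·(-1)^2 = +1.
v=2: v_2(a)=-3, v_2(b)=2; units ≡ 3, 1 (mod 8); ε·ε+αω+βω = 1·0+-3·0+2·1 ≡ 0  ⇒  (a,b)_2 = +1.
v=13: a=13^1·(≡7), b=13^0·(≡10) mod 13; (7|13)=-1, (10|13)=+1; (−1)^{1·0·6}·(-1)^0·(+1)^1 = +1.
v=∞: 26390 > 0 and 714705 > 0  ⇒  (a,b)_∞ = +1.
v=53: a=53^0·(≡36), b=53^1·(≡21) mod 53; (36|53)=+1, (21|53)=-1; (−1)^{0·1·26}·(+1)^1·(-1)^0 = +1.
v=3: a=3^0·(≡2), b=3^1·(≡2) mod 3; (2|3)=-1, (2|3)=-1; (−1)^{0·1·1}·(-1)^1·(-1)^0 = -1.
v=5: a=5^1·(≡3), b=5^3·(≡4) mod 5; (3|5)=-1, (4|5)=+1; (−1)^{1·3·2}·(-1)^3·(+1)^1 = -1.
v=29: a=29^1·(≡27), b=29^1·(≡22) mod 29; (27|29)=-1, (22|29)=+1; (−1)^{1·1·14}·(-1)^1·(+1)^1 = -1.
v=31: a=31^0·(≡8), b=31^1·(≡30) mod 31; (8|31)=+1, (30|31)=-1; (−1)^{0·1·15}·(+1)^1·(-1)^0 = +1.
v=7: a=7^1·(≡4), b=7^0·(≡3) mod 7; (4|7)=+1, (3|7)=-1; (−1)^{1·0·3}·(+1)^0·(-1)^1 = -1.
Ram(26390, 714705) = {3, 5, 7, 29}; no ℚ_3-point on the conic.

[3, 5, 7, 29]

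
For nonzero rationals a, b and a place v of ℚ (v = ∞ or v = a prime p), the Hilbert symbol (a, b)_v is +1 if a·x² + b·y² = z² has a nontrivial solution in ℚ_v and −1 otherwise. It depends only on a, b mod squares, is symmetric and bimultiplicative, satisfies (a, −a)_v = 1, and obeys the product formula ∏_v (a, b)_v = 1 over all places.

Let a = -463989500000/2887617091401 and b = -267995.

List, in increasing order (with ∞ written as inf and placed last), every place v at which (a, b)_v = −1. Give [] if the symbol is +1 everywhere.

[2, 5, 31, inf]

Mod squares: a ≡ -38, b ≡ -267995. Check v ∈ {∞, 2, 3, 5, 7, 13, 17, 19, 31, 37}.
v=3: a=3^-16·(≡1), b=3^0·(≡1) mod 3; (1|3)=+1, (1|3)=+1; (−1)^{-16·0·1}·(+1)^0·(+1)^-16 = +1.
v=13: a=13^2·(≡10), b=13^1·(≡3) mod 13; (10|13)=+1, (3|13)=+1; (−1)^{2·1·6}·(+1)^1·(+1)^2 = +1.
v=5: a=5^6·(≡2), b=5^1·(≡1) mod 5; (2|5)=-1, (1|5)=+1; (−1)^{6·1·2}·(-1)^1·(+1)^6 = -1.
v=∞: -38 < 0 and -267995 < 0  ⇒  (a,b)_∞ = -1.
v=17: a=17^2·(≡8), b=17^0·(≡10) mod 17; (8|17)=+1, (10|17)=-1; (−1)^{2·0·8}·(+1)^0·(-1)^2 = +1.
v=7: a=7^-2·(≡1), b=7^1·(≡5) mod 7; (1|7)=+1, (5|7)=-1; (−1)^{-2·1·3}·(+1)^1·(-1)^-2 = +1.
v=31: a=31^0·(≡11), b=31^1·(≡4) mod 31; (11|31)=-1, (4|31)=+1; (−1)^{0·1·15}·(-1)^1·(+1)^0 = -1.
v=19: a=19^1·(≡17), b=19^1·(≡12) mod 19; (17|19)=+1, (12|19)=-1; (−1)^{1·1·9}·(+1)^1·(-1)^1 = +1.
v=37: a=37^-2·(≡16), b=37^0·(≡33) mod 37; (16|37)=+1, (33|37)=+1; (−1)^{-2·0·18}·(+1)^0·(+1)^-2 = +1.
v=2: v_2(a)=5, v_2(b)=0; units ≡ 5, 5 (mod 8); ε·ε+αω+βω = 0·0+5·1+0·1 ≡ 1  ⇒  (a,b)_2 = -1.
|Ram(-38, -267995)| = 4, even; anisotropic at {2, 5, 31, ∞}.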